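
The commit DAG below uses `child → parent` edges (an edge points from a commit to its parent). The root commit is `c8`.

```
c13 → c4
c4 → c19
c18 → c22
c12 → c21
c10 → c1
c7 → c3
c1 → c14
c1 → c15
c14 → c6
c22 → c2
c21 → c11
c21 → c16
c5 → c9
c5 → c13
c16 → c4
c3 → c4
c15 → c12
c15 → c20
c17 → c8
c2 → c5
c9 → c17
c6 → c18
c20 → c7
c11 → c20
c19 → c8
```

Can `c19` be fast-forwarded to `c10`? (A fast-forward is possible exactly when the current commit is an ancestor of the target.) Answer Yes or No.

A fast-forward from c19 to c10 is possible iff c19 is an ancestor of c10.
Ancestors of c10: {c1, c10, c11, c12, c13, c14, c15, c16, c17, c18, c19, c2, c20, c21, c22, c3, c4, c5, c6, c7, c8, c9}.
c19 is among them, so fast-forward is possible.

Yes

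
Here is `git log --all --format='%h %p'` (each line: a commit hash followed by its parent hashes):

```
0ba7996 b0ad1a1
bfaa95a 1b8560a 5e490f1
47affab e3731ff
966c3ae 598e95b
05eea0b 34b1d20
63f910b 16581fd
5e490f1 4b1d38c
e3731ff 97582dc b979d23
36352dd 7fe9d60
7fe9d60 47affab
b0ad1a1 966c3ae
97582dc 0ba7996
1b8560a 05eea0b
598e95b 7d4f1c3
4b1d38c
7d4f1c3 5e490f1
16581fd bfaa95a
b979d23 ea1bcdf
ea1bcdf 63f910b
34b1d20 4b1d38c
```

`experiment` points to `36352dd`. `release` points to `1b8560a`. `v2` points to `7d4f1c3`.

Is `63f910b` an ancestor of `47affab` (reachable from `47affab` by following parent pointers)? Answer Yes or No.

Yes

Ancestors of 47affab (commits reachable by following parents): {05eea0b, 0ba7996, 16581fd, 1b8560a, 34b1d20, 47affab, 4b1d38c, 598e95b, 5e490f1, 63f910b, 7d4f1c3, 966c3ae, 97582dc, b0ad1a1, b979d23, bfaa95a, e3731ff, ea1bcdf}.
63f910b is in that set, so it is an ancestor of 47affab.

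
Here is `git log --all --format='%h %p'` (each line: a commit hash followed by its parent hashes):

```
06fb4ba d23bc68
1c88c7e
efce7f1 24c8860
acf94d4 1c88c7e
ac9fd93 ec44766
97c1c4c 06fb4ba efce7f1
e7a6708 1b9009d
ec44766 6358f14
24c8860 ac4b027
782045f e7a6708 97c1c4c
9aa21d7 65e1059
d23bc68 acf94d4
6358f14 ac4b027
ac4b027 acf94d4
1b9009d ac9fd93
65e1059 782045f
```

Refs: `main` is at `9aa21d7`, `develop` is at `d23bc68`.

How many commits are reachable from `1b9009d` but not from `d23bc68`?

5

Reachable from 1b9009d: {1b9009d, 1c88c7e, 6358f14, ac4b027, ac9fd93, acf94d4, ec44766}.
Reachable from d23bc68: {1c88c7e, acf94d4, d23bc68}.
In 1b9009d's history but not d23bc68's: {1b9009d, 6358f14, ac4b027, ac9fd93, ec44766} — 5 commits.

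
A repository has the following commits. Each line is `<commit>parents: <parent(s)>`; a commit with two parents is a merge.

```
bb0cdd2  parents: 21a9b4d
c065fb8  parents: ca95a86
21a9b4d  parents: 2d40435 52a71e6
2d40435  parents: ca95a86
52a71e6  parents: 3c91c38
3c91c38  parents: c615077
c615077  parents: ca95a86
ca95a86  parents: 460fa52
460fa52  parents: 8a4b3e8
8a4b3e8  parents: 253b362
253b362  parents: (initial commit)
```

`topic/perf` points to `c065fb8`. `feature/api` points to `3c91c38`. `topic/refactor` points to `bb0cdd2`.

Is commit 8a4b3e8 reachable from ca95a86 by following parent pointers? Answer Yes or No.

Yes

Ancestors of ca95a86 (commits reachable by following parents): {253b362, 460fa52, 8a4b3e8, ca95a86}.
8a4b3e8 is in that set, so it is an ancestor of ca95a86.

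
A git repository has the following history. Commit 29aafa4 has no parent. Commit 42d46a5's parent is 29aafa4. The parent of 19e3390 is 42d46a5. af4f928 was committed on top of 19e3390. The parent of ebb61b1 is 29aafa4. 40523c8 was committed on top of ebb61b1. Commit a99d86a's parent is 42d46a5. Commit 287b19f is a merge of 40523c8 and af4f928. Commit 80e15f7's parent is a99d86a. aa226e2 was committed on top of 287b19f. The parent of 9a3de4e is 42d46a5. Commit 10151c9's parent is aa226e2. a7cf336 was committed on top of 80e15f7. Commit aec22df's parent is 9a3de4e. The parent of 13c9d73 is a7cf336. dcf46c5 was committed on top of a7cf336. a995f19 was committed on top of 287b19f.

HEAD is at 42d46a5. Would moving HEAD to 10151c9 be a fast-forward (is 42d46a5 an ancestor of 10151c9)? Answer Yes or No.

A fast-forward from 42d46a5 to 10151c9 is possible iff 42d46a5 is an ancestor of 10151c9.
Ancestors of 10151c9: {10151c9, 19e3390, 287b19f, 29aafa4, 40523c8, 42d46a5, aa226e2, af4f928, ebb61b1}.
42d46a5 is among them, so fast-forward is possible.

Yes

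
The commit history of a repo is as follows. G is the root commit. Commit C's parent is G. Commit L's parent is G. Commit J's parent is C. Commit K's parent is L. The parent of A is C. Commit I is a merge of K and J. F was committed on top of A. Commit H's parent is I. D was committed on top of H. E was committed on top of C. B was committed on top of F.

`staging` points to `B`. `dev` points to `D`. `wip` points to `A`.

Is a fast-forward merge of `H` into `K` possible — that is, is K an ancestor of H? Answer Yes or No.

A fast-forward from K to H is possible iff K is an ancestor of H.
Ancestors of H: {C, G, H, I, J, K, L}.
K is among them, so fast-forward is possible.

Yes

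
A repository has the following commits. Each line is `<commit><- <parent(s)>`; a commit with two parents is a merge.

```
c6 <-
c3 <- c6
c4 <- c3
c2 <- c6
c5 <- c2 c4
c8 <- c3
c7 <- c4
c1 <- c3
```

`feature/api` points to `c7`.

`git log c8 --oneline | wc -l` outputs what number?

Walking parent pointers from c8: reachable set = {c3, c6, c8}.
That is 3 commits.

3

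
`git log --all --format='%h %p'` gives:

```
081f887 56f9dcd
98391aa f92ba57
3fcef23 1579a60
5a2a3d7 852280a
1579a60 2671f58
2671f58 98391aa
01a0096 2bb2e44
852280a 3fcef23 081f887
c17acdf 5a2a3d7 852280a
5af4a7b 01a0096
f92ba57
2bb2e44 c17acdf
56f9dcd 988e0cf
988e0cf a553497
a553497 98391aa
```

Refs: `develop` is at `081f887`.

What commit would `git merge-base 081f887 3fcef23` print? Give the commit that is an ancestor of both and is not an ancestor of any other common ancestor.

98391aa

Ancestors of 081f887: {081f887, 56f9dcd, 98391aa, 988e0cf, a553497, f92ba57}.
Ancestors of 3fcef23: {1579a60, 2671f58, 3fcef23, 98391aa, f92ba57}.
Common ancestors: {98391aa, f92ba57}.
Among these, 98391aa is not an ancestor of any other common ancestor — it is the merge base.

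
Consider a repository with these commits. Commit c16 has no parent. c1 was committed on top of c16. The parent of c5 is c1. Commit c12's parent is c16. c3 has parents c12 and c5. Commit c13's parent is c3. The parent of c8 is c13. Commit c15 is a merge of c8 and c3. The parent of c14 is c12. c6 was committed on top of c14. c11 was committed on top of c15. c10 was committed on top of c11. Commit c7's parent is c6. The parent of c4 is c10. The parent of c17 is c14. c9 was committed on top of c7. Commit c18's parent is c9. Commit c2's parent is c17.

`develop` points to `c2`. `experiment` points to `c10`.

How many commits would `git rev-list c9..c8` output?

5

Reachable from c8: {c1, c12, c13, c16, c3, c5, c8}.
Reachable from c9: {c12, c14, c16, c6, c7, c9}.
In c8's history but not c9's: {c1, c13, c3, c5, c8} — 5 commits.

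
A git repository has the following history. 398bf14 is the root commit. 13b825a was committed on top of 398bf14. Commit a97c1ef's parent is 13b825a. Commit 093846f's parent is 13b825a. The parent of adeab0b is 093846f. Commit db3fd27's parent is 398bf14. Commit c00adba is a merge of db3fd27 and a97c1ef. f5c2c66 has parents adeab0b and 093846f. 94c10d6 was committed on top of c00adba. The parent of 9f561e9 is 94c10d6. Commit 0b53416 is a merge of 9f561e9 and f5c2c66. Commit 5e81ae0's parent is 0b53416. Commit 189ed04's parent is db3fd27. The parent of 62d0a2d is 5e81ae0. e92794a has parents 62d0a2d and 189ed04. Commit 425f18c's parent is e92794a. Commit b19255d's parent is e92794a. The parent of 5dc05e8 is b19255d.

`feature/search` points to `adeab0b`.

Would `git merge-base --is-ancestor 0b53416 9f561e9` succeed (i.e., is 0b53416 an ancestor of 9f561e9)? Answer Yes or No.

No

Ancestors of 9f561e9: {13b825a, 398bf14, 94c10d6, 9f561e9, a97c1ef, c00adba, db3fd27}.
0b53416 is not in that set, so it is not an ancestor of 9f561e9.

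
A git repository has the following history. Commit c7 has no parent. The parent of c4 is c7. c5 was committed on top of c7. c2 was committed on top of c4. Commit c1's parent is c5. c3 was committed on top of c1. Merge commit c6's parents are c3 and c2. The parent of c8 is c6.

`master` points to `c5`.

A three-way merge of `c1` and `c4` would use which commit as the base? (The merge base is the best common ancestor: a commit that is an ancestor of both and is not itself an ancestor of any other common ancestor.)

c7

Ancestors of c1: {c1, c5, c7}.
Ancestors of c4: {c4, c7}.
Common ancestors: {c7}.
The only common ancestor is c7, so it is the merge base.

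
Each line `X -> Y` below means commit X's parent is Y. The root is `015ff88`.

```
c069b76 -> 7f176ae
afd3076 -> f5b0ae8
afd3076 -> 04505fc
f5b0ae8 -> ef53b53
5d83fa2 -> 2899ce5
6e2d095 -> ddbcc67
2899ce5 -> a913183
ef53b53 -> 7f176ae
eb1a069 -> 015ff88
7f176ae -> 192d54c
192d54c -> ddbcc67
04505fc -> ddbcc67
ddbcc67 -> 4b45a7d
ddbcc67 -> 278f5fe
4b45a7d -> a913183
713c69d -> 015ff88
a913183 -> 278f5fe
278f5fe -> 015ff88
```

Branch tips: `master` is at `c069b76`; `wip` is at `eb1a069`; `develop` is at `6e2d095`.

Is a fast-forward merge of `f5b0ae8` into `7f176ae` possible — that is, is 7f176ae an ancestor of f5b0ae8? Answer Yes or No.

Yes

A fast-forward from 7f176ae to f5b0ae8 is possible iff 7f176ae is an ancestor of f5b0ae8.
Ancestors of f5b0ae8: {015ff88, 192d54c, 278f5fe, 4b45a7d, 7f176ae, a913183, ddbcc67, ef53b53, f5b0ae8}.
7f176ae is among them, so fast-forward is possible.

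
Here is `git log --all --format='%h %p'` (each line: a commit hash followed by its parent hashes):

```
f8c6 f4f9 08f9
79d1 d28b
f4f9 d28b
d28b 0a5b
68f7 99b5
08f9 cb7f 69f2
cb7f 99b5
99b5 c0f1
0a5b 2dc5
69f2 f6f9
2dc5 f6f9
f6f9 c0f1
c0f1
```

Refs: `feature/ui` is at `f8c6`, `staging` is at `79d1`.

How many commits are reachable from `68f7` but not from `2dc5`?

2

Reachable from 68f7: {68f7, 99b5, c0f1}.
Reachable from 2dc5: {2dc5, c0f1, f6f9}.
In 68f7's history but not 2dc5's: {68f7, 99b5} — 2 commits.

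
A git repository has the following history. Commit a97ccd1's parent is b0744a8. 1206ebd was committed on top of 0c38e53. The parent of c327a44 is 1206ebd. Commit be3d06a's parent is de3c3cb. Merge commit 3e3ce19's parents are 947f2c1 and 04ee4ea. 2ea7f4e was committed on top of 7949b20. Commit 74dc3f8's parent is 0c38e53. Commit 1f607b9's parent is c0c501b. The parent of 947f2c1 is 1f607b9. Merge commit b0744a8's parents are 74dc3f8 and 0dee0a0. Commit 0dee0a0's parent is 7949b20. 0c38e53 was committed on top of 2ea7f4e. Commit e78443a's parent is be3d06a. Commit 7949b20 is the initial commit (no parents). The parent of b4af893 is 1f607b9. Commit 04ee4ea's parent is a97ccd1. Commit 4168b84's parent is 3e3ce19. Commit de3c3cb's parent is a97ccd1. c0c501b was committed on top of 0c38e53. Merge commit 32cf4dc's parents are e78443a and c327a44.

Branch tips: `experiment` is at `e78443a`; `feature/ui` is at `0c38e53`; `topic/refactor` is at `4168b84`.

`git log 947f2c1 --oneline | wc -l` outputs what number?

Walking parent pointers from 947f2c1: reachable set = {0c38e53, 1f607b9, 2ea7f4e, 7949b20, 947f2c1, c0c501b}.
That is 6 commits.

6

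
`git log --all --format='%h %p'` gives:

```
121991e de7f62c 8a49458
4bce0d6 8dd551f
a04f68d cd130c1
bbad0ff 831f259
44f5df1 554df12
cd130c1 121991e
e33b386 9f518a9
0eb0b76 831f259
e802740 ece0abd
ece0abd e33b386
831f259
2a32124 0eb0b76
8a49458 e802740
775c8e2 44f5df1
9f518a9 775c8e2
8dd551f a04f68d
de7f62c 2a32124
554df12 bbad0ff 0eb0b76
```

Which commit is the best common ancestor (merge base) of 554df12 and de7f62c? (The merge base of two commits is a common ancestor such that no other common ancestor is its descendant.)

0eb0b76

Ancestors of 554df12: {0eb0b76, 554df12, 831f259, bbad0ff}.
Ancestors of de7f62c: {0eb0b76, 2a32124, 831f259, de7f62c}.
Common ancestors: {0eb0b76, 831f259}.
Among these, 0eb0b76 is not an ancestor of any other common ancestor — it is the merge base.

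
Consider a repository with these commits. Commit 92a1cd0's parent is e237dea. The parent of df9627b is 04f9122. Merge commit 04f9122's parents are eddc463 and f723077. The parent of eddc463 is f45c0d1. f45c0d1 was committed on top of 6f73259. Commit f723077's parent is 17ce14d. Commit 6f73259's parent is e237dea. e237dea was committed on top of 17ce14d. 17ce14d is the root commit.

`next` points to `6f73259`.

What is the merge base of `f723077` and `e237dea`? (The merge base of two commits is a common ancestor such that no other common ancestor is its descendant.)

17ce14d

Ancestors of f723077: {17ce14d, f723077}.
Ancestors of e237dea: {17ce14d, e237dea}.
Common ancestors: {17ce14d}.
The only common ancestor is 17ce14d, so it is the merge base.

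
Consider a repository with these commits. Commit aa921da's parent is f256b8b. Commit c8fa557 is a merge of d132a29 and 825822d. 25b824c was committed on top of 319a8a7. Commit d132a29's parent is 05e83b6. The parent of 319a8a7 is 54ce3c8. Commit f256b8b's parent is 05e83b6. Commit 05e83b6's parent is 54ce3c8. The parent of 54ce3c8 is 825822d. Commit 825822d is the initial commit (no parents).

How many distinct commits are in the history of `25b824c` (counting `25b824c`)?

4

Walking parent pointers from 25b824c: reachable set = {25b824c, 319a8a7, 54ce3c8, 825822d}.
That is 4 commits.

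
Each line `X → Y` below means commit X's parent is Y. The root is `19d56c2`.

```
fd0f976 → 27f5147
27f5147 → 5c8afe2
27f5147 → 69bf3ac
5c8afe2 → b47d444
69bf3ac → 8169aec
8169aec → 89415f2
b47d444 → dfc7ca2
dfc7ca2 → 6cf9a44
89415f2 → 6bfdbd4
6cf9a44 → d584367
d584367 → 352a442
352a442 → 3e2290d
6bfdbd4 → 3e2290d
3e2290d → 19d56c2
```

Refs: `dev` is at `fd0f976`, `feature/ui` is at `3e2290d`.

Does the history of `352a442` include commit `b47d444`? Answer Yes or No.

No

Ancestors of 352a442: {19d56c2, 352a442, 3e2290d}.
b47d444 is not in that set, so it is not an ancestor of 352a442.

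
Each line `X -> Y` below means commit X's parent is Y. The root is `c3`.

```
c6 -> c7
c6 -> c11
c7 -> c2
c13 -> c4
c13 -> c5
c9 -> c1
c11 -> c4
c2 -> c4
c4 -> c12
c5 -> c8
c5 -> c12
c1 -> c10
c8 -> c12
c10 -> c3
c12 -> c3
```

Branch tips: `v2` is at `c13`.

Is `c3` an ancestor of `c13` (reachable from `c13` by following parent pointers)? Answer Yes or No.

Yes

Ancestors of c13 (commits reachable by following parents): {c12, c13, c3, c4, c5, c8}.
c3 is in that set, so it is an ancestor of c13.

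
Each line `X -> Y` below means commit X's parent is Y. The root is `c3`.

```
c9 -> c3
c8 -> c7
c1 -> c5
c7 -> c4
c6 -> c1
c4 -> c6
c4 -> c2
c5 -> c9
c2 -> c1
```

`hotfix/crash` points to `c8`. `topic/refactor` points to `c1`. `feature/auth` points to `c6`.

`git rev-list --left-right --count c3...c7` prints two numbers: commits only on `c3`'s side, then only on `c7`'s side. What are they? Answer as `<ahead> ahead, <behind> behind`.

0 ahead, 7 behind

Reachable from c3: {c3}.
Reachable from c7: {c1, c2, c3, c4, c5, c6, c7, c9}.
Only in c3's history (ahead): {} — 0.
Only in c7's history (behind): {c1, c2, c4, c5, c6, c7, c9} — 7.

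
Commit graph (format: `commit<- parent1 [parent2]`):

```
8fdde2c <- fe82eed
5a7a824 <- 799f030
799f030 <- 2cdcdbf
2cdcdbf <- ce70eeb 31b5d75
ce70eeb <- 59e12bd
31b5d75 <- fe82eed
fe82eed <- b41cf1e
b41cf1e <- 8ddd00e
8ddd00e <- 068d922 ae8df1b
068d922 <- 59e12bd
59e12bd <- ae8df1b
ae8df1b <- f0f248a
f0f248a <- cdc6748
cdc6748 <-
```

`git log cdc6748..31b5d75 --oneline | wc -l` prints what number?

8

Reachable from 31b5d75: {068d922, 31b5d75, 59e12bd, 8ddd00e, ae8df1b, b41cf1e, cdc6748, f0f248a, fe82eed}.
Reachable from cdc6748: {cdc6748}.
In 31b5d75's history but not cdc6748's: {068d922, 31b5d75, 59e12bd, 8ddd00e, ae8df1b, b41cf1e, f0f248a, fe82eed} — 8 commits.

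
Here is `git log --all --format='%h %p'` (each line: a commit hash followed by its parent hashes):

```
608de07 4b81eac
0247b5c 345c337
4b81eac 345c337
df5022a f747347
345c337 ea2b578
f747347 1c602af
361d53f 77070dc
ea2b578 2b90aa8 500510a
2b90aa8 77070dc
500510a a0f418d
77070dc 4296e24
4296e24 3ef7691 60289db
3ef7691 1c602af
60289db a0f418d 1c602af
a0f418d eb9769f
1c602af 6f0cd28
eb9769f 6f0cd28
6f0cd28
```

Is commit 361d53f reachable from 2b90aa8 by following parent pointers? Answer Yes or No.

Ancestors of 2b90aa8: {1c602af, 2b90aa8, 3ef7691, 4296e24, 60289db, 6f0cd28, 77070dc, a0f418d, eb9769f}.
361d53f is not in that set, so it is not an ancestor of 2b90aa8.

No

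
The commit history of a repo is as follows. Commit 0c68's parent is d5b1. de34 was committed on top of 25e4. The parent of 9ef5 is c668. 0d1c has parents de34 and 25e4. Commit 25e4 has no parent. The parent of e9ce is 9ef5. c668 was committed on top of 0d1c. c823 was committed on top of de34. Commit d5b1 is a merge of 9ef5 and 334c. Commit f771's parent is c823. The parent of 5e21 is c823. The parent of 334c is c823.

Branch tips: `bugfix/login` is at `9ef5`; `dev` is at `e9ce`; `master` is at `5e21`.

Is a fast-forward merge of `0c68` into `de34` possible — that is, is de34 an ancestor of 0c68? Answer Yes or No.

A fast-forward from de34 to 0c68 is possible iff de34 is an ancestor of 0c68.
Ancestors of 0c68: {0c68, 0d1c, 25e4, 334c, 9ef5, c668, c823, d5b1, de34}.
de34 is among them, so fast-forward is possible.

Yes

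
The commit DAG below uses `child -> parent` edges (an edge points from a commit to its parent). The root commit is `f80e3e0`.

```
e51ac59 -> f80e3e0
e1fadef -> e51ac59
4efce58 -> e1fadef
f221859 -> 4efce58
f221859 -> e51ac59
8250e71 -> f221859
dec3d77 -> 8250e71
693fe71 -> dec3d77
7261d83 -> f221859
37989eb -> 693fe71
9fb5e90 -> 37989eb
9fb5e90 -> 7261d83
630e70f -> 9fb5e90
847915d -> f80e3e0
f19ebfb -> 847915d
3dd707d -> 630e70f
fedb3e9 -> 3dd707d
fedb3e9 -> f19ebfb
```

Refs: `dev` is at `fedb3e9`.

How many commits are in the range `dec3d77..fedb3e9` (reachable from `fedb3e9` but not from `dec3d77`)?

9

Reachable from fedb3e9: {37989eb, 3dd707d, 4efce58, 630e70f, 693fe71, 7261d83, 8250e71, 847915d, 9fb5e90, dec3d77, e1fadef, e51ac59, f19ebfb, f221859, f80e3e0, fedb3e9}.
Reachable from dec3d77: {4efce58, 8250e71, dec3d77, e1fadef, e51ac59, f221859, f80e3e0}.
In fedb3e9's history but not dec3d77's: {37989eb, 3dd707d, 630e70f, 693fe71, 7261d83, 847915d, 9fb5e90, f19ebfb, fedb3e9} — 9 commits.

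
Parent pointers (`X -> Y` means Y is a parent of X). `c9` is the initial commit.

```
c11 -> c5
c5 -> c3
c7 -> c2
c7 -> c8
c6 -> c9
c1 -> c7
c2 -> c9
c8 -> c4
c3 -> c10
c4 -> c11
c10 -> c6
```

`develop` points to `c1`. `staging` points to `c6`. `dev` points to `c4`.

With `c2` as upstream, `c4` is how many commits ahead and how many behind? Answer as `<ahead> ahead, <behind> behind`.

6 ahead, 1 behind

Reachable from c4: {c10, c11, c3, c4, c5, c6, c9}.
Reachable from c2: {c2, c9}.
Only in c4's history (ahead): {c10, c11, c3, c4, c5, c6} — 6.
Only in c2's history (behind): {c2} — 1.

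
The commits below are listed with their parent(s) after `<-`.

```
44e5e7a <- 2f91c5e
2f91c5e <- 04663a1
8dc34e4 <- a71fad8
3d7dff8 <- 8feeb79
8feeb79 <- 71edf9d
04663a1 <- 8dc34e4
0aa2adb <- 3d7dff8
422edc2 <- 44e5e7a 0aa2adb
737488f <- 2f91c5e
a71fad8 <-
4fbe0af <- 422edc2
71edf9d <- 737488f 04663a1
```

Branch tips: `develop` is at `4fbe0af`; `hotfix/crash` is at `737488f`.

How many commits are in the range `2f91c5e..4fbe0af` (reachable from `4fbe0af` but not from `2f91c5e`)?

8

Reachable from 4fbe0af: {04663a1, 0aa2adb, 2f91c5e, 3d7dff8, 422edc2, 44e5e7a, 4fbe0af, 71edf9d, 737488f, 8dc34e4, 8feeb79, a71fad8}.
Reachable from 2f91c5e: {04663a1, 2f91c5e, 8dc34e4, a71fad8}.
In 4fbe0af's history but not 2f91c5e's: {0aa2adb, 3d7dff8, 422edc2, 44e5e7a, 4fbe0af, 71edf9d, 737488f, 8feeb79} — 8 commits.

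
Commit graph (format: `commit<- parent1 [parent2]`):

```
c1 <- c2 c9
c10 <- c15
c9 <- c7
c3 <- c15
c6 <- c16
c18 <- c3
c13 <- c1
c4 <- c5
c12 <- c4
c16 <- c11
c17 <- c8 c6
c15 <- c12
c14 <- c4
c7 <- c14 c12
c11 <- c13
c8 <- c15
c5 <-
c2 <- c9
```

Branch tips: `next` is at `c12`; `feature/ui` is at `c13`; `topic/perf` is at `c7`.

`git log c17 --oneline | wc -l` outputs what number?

15

Walking parent pointers from c17: reachable set = {c1, c11, c12, c13, c14, c15, c16, c17, c2, c4, c5, c6, c7, c8, c9}.
That is 15 commits.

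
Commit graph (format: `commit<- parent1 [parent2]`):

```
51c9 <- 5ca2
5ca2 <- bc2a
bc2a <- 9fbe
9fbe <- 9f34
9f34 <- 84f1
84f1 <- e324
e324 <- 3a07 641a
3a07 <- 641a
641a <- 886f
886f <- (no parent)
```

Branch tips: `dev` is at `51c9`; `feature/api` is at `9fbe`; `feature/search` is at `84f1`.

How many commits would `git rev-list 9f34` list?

6

Walking parent pointers from 9f34: reachable set = {3a07, 641a, 84f1, 886f, 9f34, e324}.
That is 6 commits.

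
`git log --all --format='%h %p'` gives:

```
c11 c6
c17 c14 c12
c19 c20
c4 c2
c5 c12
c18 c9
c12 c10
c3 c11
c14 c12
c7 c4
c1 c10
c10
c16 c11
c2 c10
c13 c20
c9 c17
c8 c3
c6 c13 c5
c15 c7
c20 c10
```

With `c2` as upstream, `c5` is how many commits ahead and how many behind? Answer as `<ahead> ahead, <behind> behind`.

Reachable from c5: {c10, c12, c5}.
Reachable from c2: {c10, c2}.
Only in c5's history (ahead): {c12, c5} — 2.
Only in c2's history (behind): {c2} — 1.

2 ahead, 1 behind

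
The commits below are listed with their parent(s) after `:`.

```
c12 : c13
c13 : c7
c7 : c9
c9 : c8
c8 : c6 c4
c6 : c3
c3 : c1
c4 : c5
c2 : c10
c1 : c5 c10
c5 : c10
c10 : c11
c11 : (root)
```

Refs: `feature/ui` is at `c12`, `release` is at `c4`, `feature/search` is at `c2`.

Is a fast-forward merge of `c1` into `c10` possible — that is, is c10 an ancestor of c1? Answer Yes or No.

A fast-forward from c10 to c1 is possible iff c10 is an ancestor of c1.
Ancestors of c1: {c1, c10, c11, c5}.
c10 is among them, so fast-forward is possible.

Yes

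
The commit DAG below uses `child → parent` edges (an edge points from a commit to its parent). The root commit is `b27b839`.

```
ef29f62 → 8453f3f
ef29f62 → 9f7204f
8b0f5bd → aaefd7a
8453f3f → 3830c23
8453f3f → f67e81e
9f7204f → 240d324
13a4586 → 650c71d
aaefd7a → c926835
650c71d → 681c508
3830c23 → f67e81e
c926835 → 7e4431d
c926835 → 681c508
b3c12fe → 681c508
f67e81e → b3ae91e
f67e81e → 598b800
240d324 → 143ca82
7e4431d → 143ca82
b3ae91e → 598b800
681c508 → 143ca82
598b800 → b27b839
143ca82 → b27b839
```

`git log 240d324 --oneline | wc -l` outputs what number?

Walking parent pointers from 240d324: reachable set = {143ca82, 240d324, b27b839}.
That is 3 commits.

3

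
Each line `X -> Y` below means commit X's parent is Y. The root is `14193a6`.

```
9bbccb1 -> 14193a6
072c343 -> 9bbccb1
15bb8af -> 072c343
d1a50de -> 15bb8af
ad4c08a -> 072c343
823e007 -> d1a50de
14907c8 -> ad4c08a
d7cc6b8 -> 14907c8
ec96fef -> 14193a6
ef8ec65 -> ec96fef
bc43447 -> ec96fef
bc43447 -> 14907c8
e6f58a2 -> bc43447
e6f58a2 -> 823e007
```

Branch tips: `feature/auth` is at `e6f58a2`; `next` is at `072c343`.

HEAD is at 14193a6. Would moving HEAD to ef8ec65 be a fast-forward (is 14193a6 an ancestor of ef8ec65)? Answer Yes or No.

A fast-forward from 14193a6 to ef8ec65 is possible iff 14193a6 is an ancestor of ef8ec65.
Ancestors of ef8ec65: {14193a6, ec96fef, ef8ec65}.
14193a6 is among them, so fast-forward is possible.

Yes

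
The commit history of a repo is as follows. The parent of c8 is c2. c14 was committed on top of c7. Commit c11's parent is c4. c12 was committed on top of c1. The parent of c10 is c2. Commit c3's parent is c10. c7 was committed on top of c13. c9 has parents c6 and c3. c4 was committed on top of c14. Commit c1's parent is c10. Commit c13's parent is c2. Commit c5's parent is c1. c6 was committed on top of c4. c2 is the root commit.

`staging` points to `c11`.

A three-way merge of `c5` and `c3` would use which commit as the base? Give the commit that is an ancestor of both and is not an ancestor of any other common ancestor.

Ancestors of c5: {c1, c10, c2, c5}.
Ancestors of c3: {c10, c2, c3}.
Common ancestors: {c10, c2}.
Among these, c10 is not an ancestor of any other common ancestor — it is the merge base.

c10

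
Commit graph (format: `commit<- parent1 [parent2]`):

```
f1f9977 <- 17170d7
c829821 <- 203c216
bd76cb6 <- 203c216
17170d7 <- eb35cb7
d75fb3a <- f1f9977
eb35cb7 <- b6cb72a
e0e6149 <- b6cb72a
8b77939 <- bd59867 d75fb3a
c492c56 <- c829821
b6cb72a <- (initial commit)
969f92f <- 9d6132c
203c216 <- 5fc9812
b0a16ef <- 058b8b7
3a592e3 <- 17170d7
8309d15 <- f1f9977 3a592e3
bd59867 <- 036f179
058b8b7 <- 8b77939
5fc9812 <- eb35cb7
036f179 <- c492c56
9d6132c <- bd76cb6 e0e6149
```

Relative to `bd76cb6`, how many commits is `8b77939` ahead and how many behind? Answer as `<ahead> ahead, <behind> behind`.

8 ahead, 1 behind

Reachable from 8b77939: {036f179, 17170d7, 203c216, 5fc9812, 8b77939, b6cb72a, bd59867, c492c56, c829821, d75fb3a, eb35cb7, f1f9977}.
Reachable from bd76cb6: {203c216, 5fc9812, b6cb72a, bd76cb6, eb35cb7}.
Only in 8b77939's history (ahead): {036f179, 17170d7, 8b77939, bd59867, c492c56, c829821, d75fb3a, f1f9977} — 8.
Only in bd76cb6's history (behind): {bd76cb6} — 1.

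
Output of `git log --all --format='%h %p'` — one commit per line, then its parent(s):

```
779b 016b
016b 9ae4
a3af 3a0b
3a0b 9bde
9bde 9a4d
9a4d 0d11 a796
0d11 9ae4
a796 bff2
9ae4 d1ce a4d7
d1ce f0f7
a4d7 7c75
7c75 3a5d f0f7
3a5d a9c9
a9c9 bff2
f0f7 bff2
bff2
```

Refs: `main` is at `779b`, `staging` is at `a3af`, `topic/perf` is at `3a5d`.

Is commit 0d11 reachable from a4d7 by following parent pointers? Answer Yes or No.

Ancestors of a4d7: {3a5d, 7c75, a4d7, a9c9, bff2, f0f7}.
0d11 is not in that set, so it is not an ancestor of a4d7.

No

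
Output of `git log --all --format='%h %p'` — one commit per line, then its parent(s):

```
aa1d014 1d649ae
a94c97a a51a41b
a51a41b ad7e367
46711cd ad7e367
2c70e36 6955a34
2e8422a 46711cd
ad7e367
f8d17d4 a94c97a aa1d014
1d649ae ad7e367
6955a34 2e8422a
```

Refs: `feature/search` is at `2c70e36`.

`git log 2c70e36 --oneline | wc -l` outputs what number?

Walking parent pointers from 2c70e36: reachable set = {2c70e36, 2e8422a, 46711cd, 6955a34, ad7e367}.
That is 5 commits.

5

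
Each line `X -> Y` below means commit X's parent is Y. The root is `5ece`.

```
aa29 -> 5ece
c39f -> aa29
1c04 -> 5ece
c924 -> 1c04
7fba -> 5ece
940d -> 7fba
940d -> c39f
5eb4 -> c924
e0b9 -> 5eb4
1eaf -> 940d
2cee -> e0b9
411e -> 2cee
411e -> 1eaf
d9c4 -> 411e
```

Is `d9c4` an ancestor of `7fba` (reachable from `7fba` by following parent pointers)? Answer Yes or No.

No

Ancestors of 7fba: {5ece, 7fba}.
d9c4 is not in that set, so it is not an ancestor of 7fba.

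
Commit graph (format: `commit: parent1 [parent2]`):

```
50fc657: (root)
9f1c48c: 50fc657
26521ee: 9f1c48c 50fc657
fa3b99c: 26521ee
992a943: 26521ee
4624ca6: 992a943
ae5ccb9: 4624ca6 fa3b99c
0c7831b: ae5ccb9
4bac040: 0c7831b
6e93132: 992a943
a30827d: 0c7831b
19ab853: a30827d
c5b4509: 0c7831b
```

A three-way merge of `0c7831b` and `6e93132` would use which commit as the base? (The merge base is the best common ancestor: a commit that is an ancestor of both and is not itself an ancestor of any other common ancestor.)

992a943

Ancestors of 0c7831b: {0c7831b, 26521ee, 4624ca6, 50fc657, 992a943, 9f1c48c, ae5ccb9, fa3b99c}.
Ancestors of 6e93132: {26521ee, 50fc657, 6e93132, 992a943, 9f1c48c}.
Common ancestors: {26521ee, 50fc657, 992a943, 9f1c48c}.
Among these, 992a943 is not an ancestor of any other common ancestor — it is the merge base.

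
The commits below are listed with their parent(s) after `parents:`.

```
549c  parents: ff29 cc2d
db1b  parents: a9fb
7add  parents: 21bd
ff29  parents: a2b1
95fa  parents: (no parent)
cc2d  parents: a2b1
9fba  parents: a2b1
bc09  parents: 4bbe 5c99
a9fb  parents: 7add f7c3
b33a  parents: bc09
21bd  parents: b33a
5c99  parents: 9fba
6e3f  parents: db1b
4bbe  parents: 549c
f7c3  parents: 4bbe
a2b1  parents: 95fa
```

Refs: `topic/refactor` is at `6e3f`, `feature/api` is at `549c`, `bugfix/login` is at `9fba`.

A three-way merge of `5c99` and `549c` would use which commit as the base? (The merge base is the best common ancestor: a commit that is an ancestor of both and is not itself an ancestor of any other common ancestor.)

Ancestors of 5c99: {5c99, 95fa, 9fba, a2b1}.
Ancestors of 549c: {549c, 95fa, a2b1, cc2d, ff29}.
Common ancestors: {95fa, a2b1}.
Among these, a2b1 is not an ancestor of any other common ancestor — it is the merge base.

a2b1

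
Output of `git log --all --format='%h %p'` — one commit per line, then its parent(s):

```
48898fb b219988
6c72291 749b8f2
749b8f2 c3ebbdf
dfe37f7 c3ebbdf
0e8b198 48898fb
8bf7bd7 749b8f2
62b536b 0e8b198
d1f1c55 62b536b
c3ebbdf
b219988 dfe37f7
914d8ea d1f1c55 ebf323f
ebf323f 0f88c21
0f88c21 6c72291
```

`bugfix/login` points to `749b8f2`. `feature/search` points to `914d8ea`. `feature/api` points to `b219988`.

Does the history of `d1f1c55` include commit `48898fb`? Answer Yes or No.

Ancestors of d1f1c55 (commits reachable by following parents): {0e8b198, 48898fb, 62b536b, b219988, c3ebbdf, d1f1c55, dfe37f7}.
48898fb is in that set, so it is an ancestor of d1f1c55.

Yes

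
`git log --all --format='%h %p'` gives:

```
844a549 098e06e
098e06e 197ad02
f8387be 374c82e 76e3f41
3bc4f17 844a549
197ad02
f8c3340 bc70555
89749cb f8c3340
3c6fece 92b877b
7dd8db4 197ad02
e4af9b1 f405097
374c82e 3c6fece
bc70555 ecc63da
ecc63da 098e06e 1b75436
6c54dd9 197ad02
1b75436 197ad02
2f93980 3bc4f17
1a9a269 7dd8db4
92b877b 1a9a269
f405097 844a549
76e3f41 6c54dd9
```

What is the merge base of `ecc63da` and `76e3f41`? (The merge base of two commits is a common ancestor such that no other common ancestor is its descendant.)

197ad02

Ancestors of ecc63da: {098e06e, 197ad02, 1b75436, ecc63da}.
Ancestors of 76e3f41: {197ad02, 6c54dd9, 76e3f41}.
Common ancestors: {197ad02}.
The only common ancestor is 197ad02, so it is the merge base.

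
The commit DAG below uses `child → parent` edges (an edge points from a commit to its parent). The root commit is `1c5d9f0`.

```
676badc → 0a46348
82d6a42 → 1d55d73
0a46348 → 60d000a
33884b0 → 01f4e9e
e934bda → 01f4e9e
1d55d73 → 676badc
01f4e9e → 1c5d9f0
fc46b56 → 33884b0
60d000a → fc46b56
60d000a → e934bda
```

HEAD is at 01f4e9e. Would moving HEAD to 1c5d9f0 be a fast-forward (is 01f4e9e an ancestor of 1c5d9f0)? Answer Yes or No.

A fast-forward from 01f4e9e to 1c5d9f0 is possible iff 01f4e9e is an ancestor of 1c5d9f0.
Ancestors of 1c5d9f0: {1c5d9f0}.
01f4e9e is not among them, so fast-forward is not possible.

No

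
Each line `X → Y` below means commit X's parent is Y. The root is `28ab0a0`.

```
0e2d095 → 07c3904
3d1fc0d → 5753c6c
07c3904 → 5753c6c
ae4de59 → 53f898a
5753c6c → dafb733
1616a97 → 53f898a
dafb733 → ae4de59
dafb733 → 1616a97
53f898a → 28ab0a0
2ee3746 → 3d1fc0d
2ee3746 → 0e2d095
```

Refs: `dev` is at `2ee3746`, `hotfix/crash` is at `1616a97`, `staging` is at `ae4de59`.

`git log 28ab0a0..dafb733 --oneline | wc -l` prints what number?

4

Reachable from dafb733: {1616a97, 28ab0a0, 53f898a, ae4de59, dafb733}.
Reachable from 28ab0a0: {28ab0a0}.
In dafb733's history but not 28ab0a0's: {1616a97, 53f898a, ae4de59, dafb733} — 4 commits.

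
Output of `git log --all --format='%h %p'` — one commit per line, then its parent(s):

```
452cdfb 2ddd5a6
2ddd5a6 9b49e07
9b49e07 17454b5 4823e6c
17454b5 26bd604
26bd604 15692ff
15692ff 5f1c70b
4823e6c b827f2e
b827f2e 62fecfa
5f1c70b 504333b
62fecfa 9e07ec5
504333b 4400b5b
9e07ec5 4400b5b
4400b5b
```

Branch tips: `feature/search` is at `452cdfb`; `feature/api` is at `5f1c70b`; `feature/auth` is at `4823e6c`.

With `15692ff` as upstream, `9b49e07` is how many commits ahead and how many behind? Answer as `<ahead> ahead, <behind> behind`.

7 ahead, 0 behind

Reachable from 9b49e07: {15692ff, 17454b5, 26bd604, 4400b5b, 4823e6c, 504333b, 5f1c70b, 62fecfa, 9b49e07, 9e07ec5, b827f2e}.
Reachable from 15692ff: {15692ff, 4400b5b, 504333b, 5f1c70b}.
Only in 9b49e07's history (ahead): {17454b5, 26bd604, 4823e6c, 62fecfa, 9b49e07, 9e07ec5, b827f2e} — 7.
Only in 15692ff's history (behind): {} — 0.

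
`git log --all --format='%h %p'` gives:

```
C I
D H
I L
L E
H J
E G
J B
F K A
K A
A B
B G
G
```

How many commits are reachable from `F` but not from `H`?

Reachable from F: {A, B, F, G, K}.
Reachable from H: {B, G, H, J}.
In F's history but not H's: {A, F, K} — 3 commits.

3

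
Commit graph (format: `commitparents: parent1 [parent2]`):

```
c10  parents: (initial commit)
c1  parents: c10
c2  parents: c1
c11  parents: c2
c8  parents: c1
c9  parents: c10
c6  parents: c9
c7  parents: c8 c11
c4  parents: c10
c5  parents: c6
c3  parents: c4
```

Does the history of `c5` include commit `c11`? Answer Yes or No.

No

Ancestors of c5: {c10, c5, c6, c9}.
c11 is not in that set, so it is not an ancestor of c5.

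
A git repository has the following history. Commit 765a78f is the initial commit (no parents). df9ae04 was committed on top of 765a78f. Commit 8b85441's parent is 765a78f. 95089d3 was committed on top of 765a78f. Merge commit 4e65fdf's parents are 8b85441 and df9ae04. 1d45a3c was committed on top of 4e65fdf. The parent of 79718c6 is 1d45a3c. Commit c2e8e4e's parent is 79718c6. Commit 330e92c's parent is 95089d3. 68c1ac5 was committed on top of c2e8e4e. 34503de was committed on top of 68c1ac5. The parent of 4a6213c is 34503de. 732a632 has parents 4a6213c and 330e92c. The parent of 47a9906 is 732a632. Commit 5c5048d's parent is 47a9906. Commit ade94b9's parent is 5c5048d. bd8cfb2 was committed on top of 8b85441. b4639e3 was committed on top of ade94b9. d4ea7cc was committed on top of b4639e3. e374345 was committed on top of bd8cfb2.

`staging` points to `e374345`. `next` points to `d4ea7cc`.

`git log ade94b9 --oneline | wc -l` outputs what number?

Walking parent pointers from ade94b9: reachable set = {1d45a3c, 330e92c, 34503de, 47a9906, 4a6213c, 4e65fdf, 5c5048d, 68c1ac5, 732a632, 765a78f, 79718c6, 8b85441, 95089d3, ade94b9, c2e8e4e, df9ae04}.
That is 16 commits.

16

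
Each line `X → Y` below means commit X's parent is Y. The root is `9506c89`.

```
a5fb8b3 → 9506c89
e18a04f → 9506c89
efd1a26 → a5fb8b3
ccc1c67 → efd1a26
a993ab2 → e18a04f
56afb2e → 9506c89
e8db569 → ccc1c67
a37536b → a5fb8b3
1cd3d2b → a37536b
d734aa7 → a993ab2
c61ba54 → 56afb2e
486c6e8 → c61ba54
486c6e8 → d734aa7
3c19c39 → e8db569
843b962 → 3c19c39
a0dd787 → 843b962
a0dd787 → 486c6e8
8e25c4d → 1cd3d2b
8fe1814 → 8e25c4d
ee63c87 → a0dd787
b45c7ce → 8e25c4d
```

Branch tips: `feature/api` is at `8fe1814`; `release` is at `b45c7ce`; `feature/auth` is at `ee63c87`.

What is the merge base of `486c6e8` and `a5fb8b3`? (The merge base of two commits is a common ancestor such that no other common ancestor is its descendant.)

Ancestors of 486c6e8: {486c6e8, 56afb2e, 9506c89, a993ab2, c61ba54, d734aa7, e18a04f}.
Ancestors of a5fb8b3: {9506c89, a5fb8b3}.
Common ancestors: {9506c89}.
The only common ancestor is 9506c89, so it is the merge base.

9506c89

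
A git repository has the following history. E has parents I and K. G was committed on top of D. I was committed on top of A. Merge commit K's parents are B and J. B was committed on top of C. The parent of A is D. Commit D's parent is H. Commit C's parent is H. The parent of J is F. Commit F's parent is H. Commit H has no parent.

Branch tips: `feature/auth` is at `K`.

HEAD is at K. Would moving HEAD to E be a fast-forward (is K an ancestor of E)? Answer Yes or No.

A fast-forward from K to E is possible iff K is an ancestor of E.
Ancestors of E: {A, B, C, D, E, F, H, I, J, K}.
K is among them, so fast-forward is possible.

Yes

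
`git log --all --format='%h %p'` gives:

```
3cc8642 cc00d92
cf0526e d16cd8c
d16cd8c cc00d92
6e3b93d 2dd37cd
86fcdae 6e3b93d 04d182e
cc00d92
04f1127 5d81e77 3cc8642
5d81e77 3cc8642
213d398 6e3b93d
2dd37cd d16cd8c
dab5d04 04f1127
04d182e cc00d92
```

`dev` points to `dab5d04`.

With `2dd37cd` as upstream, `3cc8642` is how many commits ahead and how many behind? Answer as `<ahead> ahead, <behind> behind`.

Reachable from 3cc8642: {3cc8642, cc00d92}.
Reachable from 2dd37cd: {2dd37cd, cc00d92, d16cd8c}.
Only in 3cc8642's history (ahead): {3cc8642} — 1.
Only in 2dd37cd's history (behind): {2dd37cd, d16cd8c} — 2.

1 ahead, 2 behind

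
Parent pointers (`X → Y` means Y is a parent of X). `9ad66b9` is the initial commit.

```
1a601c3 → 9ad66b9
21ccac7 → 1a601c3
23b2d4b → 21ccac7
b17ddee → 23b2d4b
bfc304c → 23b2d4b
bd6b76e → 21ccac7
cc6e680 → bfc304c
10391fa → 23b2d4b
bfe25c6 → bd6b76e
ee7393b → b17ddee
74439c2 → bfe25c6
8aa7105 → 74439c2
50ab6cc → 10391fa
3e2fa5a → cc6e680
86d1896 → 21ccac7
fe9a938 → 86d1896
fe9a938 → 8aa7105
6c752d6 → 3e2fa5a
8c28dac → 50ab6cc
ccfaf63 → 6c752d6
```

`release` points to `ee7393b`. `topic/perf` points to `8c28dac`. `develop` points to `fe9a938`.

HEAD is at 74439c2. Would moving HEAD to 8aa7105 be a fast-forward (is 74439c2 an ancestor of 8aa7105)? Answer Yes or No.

A fast-forward from 74439c2 to 8aa7105 is possible iff 74439c2 is an ancestor of 8aa7105.
Ancestors of 8aa7105: {1a601c3, 21ccac7, 74439c2, 8aa7105, 9ad66b9, bd6b76e, bfe25c6}.
74439c2 is among them, so fast-forward is possible.

Yes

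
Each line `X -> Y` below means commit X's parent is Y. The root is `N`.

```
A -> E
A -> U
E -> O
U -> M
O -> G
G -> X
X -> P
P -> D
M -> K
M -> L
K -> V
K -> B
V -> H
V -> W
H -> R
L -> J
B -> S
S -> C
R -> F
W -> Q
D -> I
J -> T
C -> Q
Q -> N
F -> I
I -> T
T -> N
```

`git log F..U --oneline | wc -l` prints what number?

Reachable from U: {B, C, F, H, I, J, K, L, M, N, Q, R, S, T, U, V, W}.
Reachable from F: {F, I, N, T}.
In U's history but not F's: {B, C, H, J, K, L, M, Q, R, S, U, V, W} — 13 commits.

13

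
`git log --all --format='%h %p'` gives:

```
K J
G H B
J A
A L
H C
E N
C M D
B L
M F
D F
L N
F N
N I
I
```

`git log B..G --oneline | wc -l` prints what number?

Reachable from G: {B, C, D, F, G, H, I, L, M, N}.
Reachable from B: {B, I, L, N}.
In G's history but not B's: {C, D, F, G, H, M} — 6 commits.

6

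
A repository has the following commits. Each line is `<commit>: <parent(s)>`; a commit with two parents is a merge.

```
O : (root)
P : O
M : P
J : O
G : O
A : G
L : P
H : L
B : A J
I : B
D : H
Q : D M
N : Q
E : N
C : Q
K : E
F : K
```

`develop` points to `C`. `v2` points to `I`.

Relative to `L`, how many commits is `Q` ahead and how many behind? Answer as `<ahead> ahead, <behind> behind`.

4 ahead, 0 behind

Reachable from Q: {D, H, L, M, O, P, Q}.
Reachable from L: {L, O, P}.
Only in Q's history (ahead): {D, H, M, Q} — 4.
Only in L's history (behind): {} — 0.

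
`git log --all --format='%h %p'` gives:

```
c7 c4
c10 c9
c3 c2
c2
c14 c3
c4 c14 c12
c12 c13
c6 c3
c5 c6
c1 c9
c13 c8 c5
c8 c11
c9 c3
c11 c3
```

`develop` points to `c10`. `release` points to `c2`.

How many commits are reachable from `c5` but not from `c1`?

2

Reachable from c5: {c2, c3, c5, c6}.
Reachable from c1: {c1, c2, c3, c9}.
In c5's history but not c1's: {c5, c6} — 2 commits.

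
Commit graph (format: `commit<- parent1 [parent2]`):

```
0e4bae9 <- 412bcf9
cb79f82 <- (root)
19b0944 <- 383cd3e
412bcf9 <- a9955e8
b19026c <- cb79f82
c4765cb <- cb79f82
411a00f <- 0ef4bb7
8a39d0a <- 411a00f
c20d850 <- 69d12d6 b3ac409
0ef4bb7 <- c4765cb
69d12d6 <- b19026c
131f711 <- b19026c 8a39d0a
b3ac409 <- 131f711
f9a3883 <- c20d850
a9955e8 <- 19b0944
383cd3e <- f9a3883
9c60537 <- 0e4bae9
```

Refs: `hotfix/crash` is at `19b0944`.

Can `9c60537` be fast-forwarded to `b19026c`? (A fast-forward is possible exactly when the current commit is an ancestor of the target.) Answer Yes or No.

A fast-forward from 9c60537 to b19026c is possible iff 9c60537 is an ancestor of b19026c.
Ancestors of b19026c: {b19026c, cb79f82}.
9c60537 is not among them, so fast-forward is not possible.

No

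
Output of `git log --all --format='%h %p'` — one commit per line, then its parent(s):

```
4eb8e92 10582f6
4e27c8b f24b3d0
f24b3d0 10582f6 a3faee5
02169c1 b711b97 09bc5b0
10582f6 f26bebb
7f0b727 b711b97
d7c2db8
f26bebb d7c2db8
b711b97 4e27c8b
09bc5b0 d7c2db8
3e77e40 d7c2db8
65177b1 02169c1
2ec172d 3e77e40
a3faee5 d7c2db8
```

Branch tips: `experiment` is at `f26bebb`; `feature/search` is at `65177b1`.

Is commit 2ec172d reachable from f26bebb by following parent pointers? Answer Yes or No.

No

Ancestors of f26bebb: {d7c2db8, f26bebb}.
2ec172d is not in that set, so it is not an ancestor of f26bebb.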